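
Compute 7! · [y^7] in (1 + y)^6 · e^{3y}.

The EGF product rule gives c_7 = Σ_{k_1+k_2=7} C(7; k_1,k_2) · ∏ g_i(k_i), where (1+y)^6 gives the falling factorial (6)_k; e^{3y} gives (3)^k.
g_1(k) for k = 0…7: 1, 6, 30, 120, 360, 720, 720, 0.
g_2(k) for k = 0…7: 1, 3, 9, 27, 81, 243, 729, 2187.
c_7 = Σ_k C(7,k)·g_1(k)·g_2(7−k) = 1·1·2187 + 7·6·729 + 21·30·243 + 35·120·81 + 35·360·27 + 21·720·9 + 7·720·3 = 2187 + 30618 + 153090 + 340200 + 340200 + 136080 + 15120 = 1017495.

1017495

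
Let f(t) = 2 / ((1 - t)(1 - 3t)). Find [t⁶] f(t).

2186

Partial fractions give a closed form: a_n = (-1)·1^n + (3)·3^n.
At n = 6: a_6 = 2186.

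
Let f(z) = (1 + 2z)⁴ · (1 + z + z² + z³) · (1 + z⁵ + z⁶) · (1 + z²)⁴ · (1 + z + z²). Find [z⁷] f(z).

1743

(1 + 2z)⁴ has coefficients 1,8,24,32,16 for degrees 0…4.
(1 + z + z² + z³) has coefficients 1,1,1,1,0,0,0,0 for degrees 0…7.
Multiplying by (1 + z⁵ + z⁶) gives running coefficients 1,1,1,1,0,1,2,2 for degrees 0…7.
Multiplying by (1 + z²)⁴ gives running coefficients 1,1,5,5,10,11,12,16 for degrees 0…7.
Finally multiplying by (1 + z + z²), the product of all factors after the first has coefficients 1,2,7,11,20,26,33,39 for degrees 0…7.
[z⁷] = 1·39 + 8·33 + 24·26 + 32·20 + 16·11 = 1743.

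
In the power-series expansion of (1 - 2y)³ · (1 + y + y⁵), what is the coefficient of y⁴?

-8

(1 - 2y)³ has coefficients 1,-6,12,-8 for degrees 0…3.
(1 + y + y⁵) has coefficients 1,1,0,0,0 for degrees 0…4.
[y⁴] = 1·0 − 6·0 + 12·0 − 8·1 = -8.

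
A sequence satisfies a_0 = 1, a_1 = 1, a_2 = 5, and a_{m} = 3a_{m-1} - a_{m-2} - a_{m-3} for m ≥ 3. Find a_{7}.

477

The ordinary generating function has denominator 1 - 3t + t^2 + t^3.
Iterating the recurrence: a_0,…,a_{7} = 1, 1, 5, 13, 33, 81, 197, 477.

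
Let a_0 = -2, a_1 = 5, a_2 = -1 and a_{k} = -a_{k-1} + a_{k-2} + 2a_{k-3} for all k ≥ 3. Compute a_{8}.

The ordinary generating function has denominator 1 + z - z^2 - 2z^3.
Iterating the recurrence: a_0,…,a_{8} = -2, 5, -1, 2, 7, -7, 18, -11, 15.

15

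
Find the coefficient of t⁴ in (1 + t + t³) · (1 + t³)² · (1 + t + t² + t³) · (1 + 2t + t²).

18

(1 + t + t³) has coefficients 1,1,0,1 for degrees 0…3.
(1 + t³)² has coefficients 1,0,0,2,0 for degrees 0…4.
Multiplying by (1 + t + t² + t³) gives running coefficients 1,1,1,3,2 for degrees 0…4.
Finally multiplying by (1 + 2t + t²), the product of all factors after the first has coefficients 1,3,4,6,9 for degrees 0…4.
[t⁴] = 1·9 + 1·6 + 1·3 = 18.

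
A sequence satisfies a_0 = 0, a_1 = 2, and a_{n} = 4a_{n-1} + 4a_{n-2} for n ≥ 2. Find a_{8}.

104448

The ordinary generating function has denominator 1 - 4z - 4z^2.
Iterating the recurrence: a_0,…,a_{8} = 0, 2, 8, 40, 192, 928, 4480, 21632, 104448.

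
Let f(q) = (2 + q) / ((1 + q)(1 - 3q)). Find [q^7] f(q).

Partial fractions give a closed form: a_n = (1/4)·(-1)^n + (7/4)·3^n.
At n = 7: a_7 = 3827.

3827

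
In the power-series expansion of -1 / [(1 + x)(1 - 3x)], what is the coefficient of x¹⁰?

-44287

Partial fractions give a closed form: a_n = (-1/4)·(-1)^n + (-3/4)·3^n.
At n = 10: a_10 = -44287.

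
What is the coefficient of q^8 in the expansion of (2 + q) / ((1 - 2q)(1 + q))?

Partial fractions give a closed form: a_n = (5/3)·2^n + (1/3)·(-1)^n.
At n = 8: a_8 = 427.

427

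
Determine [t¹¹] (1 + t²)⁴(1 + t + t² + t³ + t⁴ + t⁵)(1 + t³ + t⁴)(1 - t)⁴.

(1 + t²)⁴ has coefficients 1,0,4,0,6,0,4,0,1 for degrees 0…8.
(1 + t + t² + t³ + t⁴ + t⁵) has coefficients 1,1,1,1,1,1,0,0,0,0,0,0 for degrees 0…11.
Multiplying by (1 + t³ + t⁴) gives running coefficients 1,1,1,2,3,3,2,2,2,1,0,0 for degrees 0…11.
Finally multiplying by (1 - t)⁴, the product of all factors after the first has coefficients 1,-3,3,0,-2,0,1,2,-3,0,2,0 for degrees 0…11.
[t¹¹] = 1·0 + 4·0 + 6·2 + 4·0 + 1·0 = 12.

12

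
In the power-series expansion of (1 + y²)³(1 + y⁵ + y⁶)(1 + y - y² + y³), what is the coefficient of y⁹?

(1 + y²)³ has coefficients 1,0,3,0,3,0,1 for degrees 0…6.
(1 + y⁵ + y⁶) has coefficients 1,0,0,0,0,1,1,0,0,0 for degrees 0…9.
Finally multiplying by (1 + y - y² + y³), the product of all factors after the first has coefficients 1,1,-1,1,0,1,2,0,0,1 for degrees 0…9.
[y⁹] = 1·1 + 3·0 + 3·1 + 1·1 = 5.

5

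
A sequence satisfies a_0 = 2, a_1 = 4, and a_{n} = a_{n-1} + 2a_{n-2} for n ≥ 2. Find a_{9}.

The ordinary generating function has denominator 1 - y - 2y^2.
Iterating the recurrence: a_0,…,a_{9} = 2, 4, 8, 16, 32, 64, 128, 256, 512, 1024.

1024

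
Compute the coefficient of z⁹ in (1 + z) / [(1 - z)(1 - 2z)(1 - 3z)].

115027

Partial fractions give a closed form: a_n = (1)·1^n + (-6)·2^n + (6)·3^n.
At n = 9: a_9 = 115027.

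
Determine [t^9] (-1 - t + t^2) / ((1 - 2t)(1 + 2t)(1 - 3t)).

-42637

The denominator gives the recurrence a_n = 3a_(n−1) + 4a_(n−2) − 12a_(n−3) for n ≥ 3; the numerator fixes a_0 = -1, a_1 = -4, a_2 = -15.
Iterating: -1, -4, -15, -49, -159, -493, -1527, -4645, -14127, -42637, so a_9 = -42637.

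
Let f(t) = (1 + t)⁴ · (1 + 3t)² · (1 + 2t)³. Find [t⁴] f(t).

1083

(1 + t)⁴ has coefficients 1,4,6,4,1 for degrees 0…4.
(1 + 3t)² has coefficients 1,6,9,0,0 for degrees 0…4.
Finally multiplying by (1 + 2t)³, the product of all factors after the first has coefficients 1,12,57,134,156 for degrees 0…4.
[t⁴] = 1·156 + 4·134 + 6·57 + 4·12 + 1·1 = 1083.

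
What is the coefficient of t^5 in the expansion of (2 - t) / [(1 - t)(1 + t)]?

The denominator gives the recurrence a_n = a_(n−2) for n ≥ 3; the numerator fixes a_0 = 2, a_1 = -1, a_2 = 2.
Iterating: 2, -1, 2, -1, 2, -1, so a_5 = -1.

-1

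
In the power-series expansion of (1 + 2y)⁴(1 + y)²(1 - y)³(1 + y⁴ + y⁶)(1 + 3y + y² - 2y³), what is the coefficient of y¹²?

(1 + 2y)⁴ has coefficients 1,8,24,32,16 for degrees 0…4.
(1 + y)² has coefficients 1,2,1,0,0,0,0,0,0,0,0,0,0 for degrees 0…12.
Multiplying by (1 - y)³ gives running coefficients 1,-1,-2,2,1,-1,0,0,0,0,0,0,0 for degrees 0…12.
Multiplying by (1 + y⁴ + y⁶) gives running coefficients 1,-1,-2,2,2,-2,-1,1,-1,1,1,-1,0 for degrees 0…12.
Finally multiplying by (1 + 3y + y² - 2y³), the product of all factors after the first has coefficients 1,2,-4,-7,8,10,-9,-8,5,1,1,5,-4 for degrees 0…12.
[y¹²] = 1·(-4) + 8·5 + 24·1 + 32·1 + 16·5 = 172.

172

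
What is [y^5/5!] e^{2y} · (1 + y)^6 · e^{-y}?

The EGF product rule gives c_5 = Σ_{k_1+k_2+k_3=5} C(5; k_1,k_2,k_3) · ∏ g_i(k_i), where e^{2y} gives (2)^k; (1+y)^6 gives the falling factorial (6)_k; e^{-y} gives (-1)^k.
g_1(k) for k = 0…5: 1, 2, 4, 8, 16, 32.
g_2(k) for k = 0…5: 1, 6, 30, 120, 360, 720.
g_3(k) for k = 0…5: 1, -1, 1, -1, 1, -1.
First combine the last two factors: h(k) = Σ_j C(k,j)·g_2(j)·g_3(k−j) for k = 0…5: 1, 5, 19, 47, 37, -151.
c_5 = Σ_k C(5,k)·g_1(k)·h(5−k) = 1·1·(-151) + 5·2·37 + 10·4·47 + 10·8·19 + 5·16·5 + 1·32·1 = −151 + 370 + 1880 + 1520 + 400 + 32 = 4051.

4051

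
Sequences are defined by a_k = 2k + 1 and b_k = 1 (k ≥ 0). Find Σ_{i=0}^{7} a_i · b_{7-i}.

The convolution is the t^7 coefficient of A(t)B(t).
Σ = 1·1 + 3·1 + 5·1 + 7·1 + 9·1 + 11·1 + 13·1 + 15·1 = 64.

64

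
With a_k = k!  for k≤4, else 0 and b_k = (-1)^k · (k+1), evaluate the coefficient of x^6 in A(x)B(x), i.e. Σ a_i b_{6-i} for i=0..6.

59

This is [x^6] in the product of the two ordinary generating functions.
Σ = 1·7 + 1·(-6) + 2·5 + 6·(-4) + 24·3 + 0·(-2) + 0·1 = 59.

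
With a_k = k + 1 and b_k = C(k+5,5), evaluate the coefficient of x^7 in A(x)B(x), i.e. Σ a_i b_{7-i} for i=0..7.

3432

Write out a_i and b_{7-i} for i = 0,…,7 and sum the products.
Σ = 1·792 + 2·462 + 3·252 + 4·126 + 5·56 + 6·21 + 7·6 + 8·1 = 3432.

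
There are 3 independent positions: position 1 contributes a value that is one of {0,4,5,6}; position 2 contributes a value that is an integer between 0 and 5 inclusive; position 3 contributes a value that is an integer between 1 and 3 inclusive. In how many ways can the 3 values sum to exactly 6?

6

The generating function for the choices is (1 + x^4 + x^5 + x^6)·(1 + x + x^2 + x^3 + x^4 + x^5)·(x + x^2 + x^3); the count is [x^6].
(1 + x^4 + x^5 + x^6) has coefficients 1,0,0,0,1,1,1 for degrees 0…6.
(1 + x + x^2 + x^3 + x^4 + x^5) has coefficients 1,1,1,1,1,1,0 for degrees 0…6.
Finally multiplying by (x + x^2 + x^3), the product of all factors after the first has coefficients 0,1,2,3,3,3,3 for degrees 0…6.
[x^6] = 1·3 + 1·2 + 1·1 + 1·0 = 6.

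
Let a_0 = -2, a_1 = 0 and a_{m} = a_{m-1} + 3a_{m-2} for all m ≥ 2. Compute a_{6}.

-114

The ordinary generating function has denominator 1 - x - 3x^2.
Iterating the recurrence: a_0,…,a_{6} = -2, 0, -6, -6, -24, -42, -114.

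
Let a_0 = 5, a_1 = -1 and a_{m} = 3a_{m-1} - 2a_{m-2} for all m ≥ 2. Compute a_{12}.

-24565

The ordinary generating function has denominator 1 - 3t + 2t^2.
Iterating the recurrence: a_0,…,a_{12} = 5, -1, -13, -37, -85, -181, -373, -757, -1525, -3061, -6133, -12277, -24565.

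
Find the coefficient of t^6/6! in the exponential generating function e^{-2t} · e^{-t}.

729

The EGF product rule gives c_6 = Σ_{k_1+k_2=6} C(6; k_1,k_2) · ∏ g_i(k_i), where e^{-2t} gives (-2)^k; e^{-t} gives (-1)^k.
g_1(k) for k = 0…6: 1, -2, 4, -8, 16, -32, 64.
g_2(k) for k = 0…6: 1, -1, 1, -1, 1, -1, 1.
c_6 = Σ_k C(6,k)·g_1(k)·g_2(6−k) = 1·1·1 + 6·(-2)·(-1) + 15·4·1 + 20·(-8)·(-1) + 15·16·1 + 6·(-32)·(-1) + 1·64·1 = 1 + 12 + 60 + 160 + 240 + 192 + 64 = 729.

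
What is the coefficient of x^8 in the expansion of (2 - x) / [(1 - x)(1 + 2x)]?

427

Partial fractions give a closed form: a_n = (1/3)·1^n + (5/3)·(-2)^n.
At n = 8: a_8 = 427.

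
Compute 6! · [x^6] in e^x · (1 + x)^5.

The EGF product rule gives c_6 = Σ_{k_1+k_2=6} C(6; k_1,k_2) · ∏ g_i(k_i), where e^x gives (1)^k; (1+x)^5 gives the falling factorial (5)_k.
g_1(k) for k = 0…6: 1, 1, 1, 1, 1, 1, 1.
g_2(k) for k = 0…6: 1, 5, 20, 60, 120, 120, 0.
c_6 = Σ_k C(6,k)·g_1(k)·g_2(6−k) = 6·1·120 + 15·1·120 + 20·1·60 + 15·1·20 + 6·1·5 + 1·1·1 = 720 + 1800 + 1200 + 300 + 30 + 1 = 4051.

4051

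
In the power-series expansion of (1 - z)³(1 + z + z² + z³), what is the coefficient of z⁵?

(1 - z)³ has coefficients 1,-3,3,-1 for degrees 0…3.
(1 + z + z² + z³) has coefficients 1,1,1,1,0,0 for degrees 0…5.
[z⁵] = 1·0 − 3·0 + 3·1 − 1·1 = 2.

2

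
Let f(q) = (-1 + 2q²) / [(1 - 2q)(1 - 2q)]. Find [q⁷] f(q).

-640

The denominator gives the recurrence a_n = 4a_(n−1) − 4a_(n−2) for n ≥ 3; the numerator fixes a_0 = -1, a_1 = -4, a_2 = -10.
Iterating: -1, -4, -10, -24, -56, -128, -288, -640, so a_7 = -640.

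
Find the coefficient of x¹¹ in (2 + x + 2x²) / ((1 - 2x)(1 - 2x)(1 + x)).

The denominator gives the recurrence a_n = 3a_(n−1) − 4a_(n−3) for n ≥ 3; the numerator fixes a_0 = 2, a_1 = 7, a_2 = 23.
Iterating: 2, 7, 23, 61, 155, 373, 875, 2005, 4523, 10069, 22187, 48469, so a_11 = 48469.

48469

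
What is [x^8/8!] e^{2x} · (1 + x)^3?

The EGF product rule gives c_8 = Σ_{k_1+k_2=8} C(8; k_1,k_2) · ∏ g_i(k_i), where e^{2x} gives (2)^k; (1+x)^3 gives the falling factorial (3)_k.
g_1(k) for k = 0…8: 1, 2, 4, 8, 16, 32, 64, 128, 256.
g_2(k) for k = 0…8: 1, 3, 6, 6, 0, 0, 0, 0, 0.
c_8 = Σ_k C(8,k)·g_1(k)·g_2(8−k) = 56·32·6 + 28·64·6 + 8·128·3 + 1·256·1 = 10752 + 10752 + 3072 + 256 = 24832.

24832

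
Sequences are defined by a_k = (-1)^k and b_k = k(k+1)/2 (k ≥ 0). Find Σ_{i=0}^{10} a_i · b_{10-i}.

The convolution is the t^10 coefficient of A(t)B(t).
Σ = 1·55 − 1·45 + 1·36 − 1·28 + 1·21 − 1·15 + 1·10 − 1·6 + 1·3 − 1·1 + 1·0 = 30.

30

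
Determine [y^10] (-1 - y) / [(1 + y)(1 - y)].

-1

Partial fractions give a closed form: a_n = (-1)·1^n.
At n = 10: a_10 = -1.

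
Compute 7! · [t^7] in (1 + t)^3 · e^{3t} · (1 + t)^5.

4602699

The EGF product rule gives c_7 = Σ_{k_1+k_2+k_3=7} C(7; k_1,k_2,k_3) · ∏ g_i(k_i), where (1+t)^3 gives the falling factorial (3)_k; e^{3t} gives (3)^k; (1+t)^5 gives the falling factorial (5)_k.
g_1(k) for k = 0…7: 1, 3, 6, 6, 0, 0, 0, 0.
g_2(k) for k = 0…7: 1, 3, 9, 27, 81, 243, 729, 2187.
g_3(k) for k = 0…7: 1, 5, 20, 60, 120, 120, 0, 0.
First combine the last two factors: h(k) = Σ_j C(k,j)·g_2(j)·g_3(k−j) for k = 0…7: 1, 8, 59, 402, 2541, 14988, 83079, 435942.
c_7 = Σ_k C(7,k)·g_1(k)·h(7−k) = 1·1·435942 + 7·3·83079 + 21·6·14988 + 35·6·2541 = 435942 + 1744659 + 1888488 + 533610 = 4602699.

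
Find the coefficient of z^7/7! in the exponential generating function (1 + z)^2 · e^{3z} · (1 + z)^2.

The EGF product rule gives c_7 = Σ_{k_1+k_2+k_3=7} C(7; k_1,k_2,k_3) · ∏ g_i(k_i), where (1+z)^2 gives the falling factorial (2)_k; e^{3z} gives (3)^k; (1+z)^2 gives the falling factorial (2)_k.
g_1(k) for k = 0…7: 1, 2, 2, 0, 0, 0, 0, 0.
g_2(k) for k = 0…7: 1, 3, 9, 27, 81, 243, 729, 2187.
g_3(k) for k = 0…7: 1, 2, 2, 0, 0, 0, 0, 0.
First combine the last two factors: h(k) = Σ_j C(k,j)·g_2(j)·g_3(k−j) for k = 0…7: 1, 5, 23, 99, 405, 1593, 6075, 22599.
c_7 = Σ_k C(7,k)·g_1(k)·h(7−k) = 1·1·22599 + 7·2·6075 + 21·2·1593 = 22599 + 85050 + 66906 = 174555.

174555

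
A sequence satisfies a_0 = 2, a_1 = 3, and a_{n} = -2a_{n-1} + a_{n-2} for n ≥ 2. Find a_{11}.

12467

The ordinary generating function has denominator 1 + 2x - x^2.
Iterating the recurrence: a_0,…,a_{11} = 2, 3, -4, 11, -26, 63, -152, 367, -886, 2139, -5164, 12467.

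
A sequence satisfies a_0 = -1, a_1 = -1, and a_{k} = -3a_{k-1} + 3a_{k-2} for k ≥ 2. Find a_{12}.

401679

The ordinary generating function has denominator 1 + 3z - 3z^2.
Iterating the recurrence: a_0,…,a_{12} = -1, -1, 0, -3, 9, -36, 135, -513, 1944, -7371, 27945, -105948, 401679.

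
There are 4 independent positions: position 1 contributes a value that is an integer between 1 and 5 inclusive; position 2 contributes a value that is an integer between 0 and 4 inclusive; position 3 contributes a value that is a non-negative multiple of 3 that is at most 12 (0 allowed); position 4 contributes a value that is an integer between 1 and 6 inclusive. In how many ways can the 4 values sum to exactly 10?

44

The generating function for the choices is (z + z^2 + z^3 + z^4 + z^5)·(1 + z + z^2 + z^3 + z^4)·(1 + z^3 + z^6 + z^9 + z^12)·(z + z^2 + z^3 + z^4 + z^5 + z^6); the count is [z^10].
(z + z^2 + z^3 + z^4 + z^5) has coefficients 0,1,1,1,1,1 for degrees 0…5.
(1 + z + z^2 + z^3 + z^4) has coefficients 1,1,1,1,1,0,0,0,0,0,0 for degrees 0…10.
Multiplying by (1 + z^3 + z^6 + z^9 + z^12) gives running coefficients 1,1,1,2,2,1,2,2,1,2,2 for degrees 0…10.
Finally multiplying by (z + z^2 + z^3 + z^4 + z^5 + z^6), the product of all factors after the first has coefficients 0,1,2,3,5,7,8,9,10,10,10 for degrees 0…10.
[z^10] = 1·10 + 1·10 + 1·9 + 1·8 + 1·7 = 44.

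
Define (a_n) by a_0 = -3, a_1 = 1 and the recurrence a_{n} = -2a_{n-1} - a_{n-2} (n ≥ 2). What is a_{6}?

9

The ordinary generating function has denominator 1 + 2q + q^2.
Iterating the recurrence: a_0,…,a_{6} = -3, 1, 1, -3, 5, -7, 9.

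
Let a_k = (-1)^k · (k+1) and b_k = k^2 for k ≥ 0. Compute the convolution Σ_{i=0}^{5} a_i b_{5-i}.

9

The convolution is the t^5 coefficient of A(t)B(t).
Σ = 1·25 − 2·16 + 3·9 − 4·4 + 5·1 − 6·0 = 9.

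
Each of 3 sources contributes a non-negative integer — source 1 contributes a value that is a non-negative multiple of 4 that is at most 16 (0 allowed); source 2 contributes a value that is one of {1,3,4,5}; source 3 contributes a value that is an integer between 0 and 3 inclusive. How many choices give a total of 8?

4

The generating function for the choices is (1 + x^4 + x^8 + x^12 + x^16)·(x + x^3 + x^4 + x^5)·(1 + x + x^2 + x^3); the count is [x^8].
(1 + x^4 + x^8 + x^12 + x^16) has coefficients 1,0,0,0,1,0,0,0,1 for degrees 0…8.
(x + x^3 + x^4 + x^5) has coefficients 0,1,0,1,1,1,0,0,0 for degrees 0…8.
Finally multiplying by (1 + x + x^2 + x^3), the product of all factors after the first has coefficients 0,1,1,2,3,3,3,2,1 for degrees 0…8.
[x^8] = 1·1 + 1·3 + 1·0 = 4.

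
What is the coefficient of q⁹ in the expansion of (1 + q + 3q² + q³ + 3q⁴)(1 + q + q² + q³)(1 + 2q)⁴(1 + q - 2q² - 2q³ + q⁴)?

(1 + q + 3q² + q³ + 3q⁴) has coefficients 1,1,3,1,3 for degrees 0…4.
(1 + q + q² + q³) has coefficients 1,1,1,1,0,0,0,0,0,0 for degrees 0…9.
Multiplying by (1 + 2q)⁴ gives running coefficients 1,9,33,65,80,72,48,16,0,0 for degrees 0…9.
Finally multiplying by (1 + q - 2q² - 2q³ + q⁴), the product of all factors after the first has coefficients 1,10,40,78,62,-35,-137,-175,-144,-56 for degrees 0…9.
[q⁹] = 1·(-56) + 1·(-144) + 3·(-175) + 1·(-137) + 3·(-35) = -967.

-967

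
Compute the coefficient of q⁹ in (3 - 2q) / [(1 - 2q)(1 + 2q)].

Partial fractions give a closed form: a_n = (1)·2^n + (2)·(-2)^n.
At n = 9: a_9 = -512.

-512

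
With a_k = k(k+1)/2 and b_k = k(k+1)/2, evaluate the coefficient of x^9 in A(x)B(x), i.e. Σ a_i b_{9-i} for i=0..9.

The convolution is the t^9 coefficient of A(t)B(t).
Σ = 0·45 + 1·36 + 3·28 + 6·21 + 10·15 + 15·10 + 21·6 + 28·3 + 36·1 + 45·0 = 792.

792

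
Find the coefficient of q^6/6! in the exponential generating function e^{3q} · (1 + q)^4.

37341

The EGF product rule gives c_6 = Σ_{k_1+k_2=6} C(6; k_1,k_2) · ∏ g_i(k_i), where e^{3q} gives (3)^k; (1+q)^4 gives the falling factorial (4)_k.
g_1(k) for k = 0…6: 1, 3, 9, 27, 81, 243, 729.
g_2(k) for k = 0…6: 1, 4, 12, 24, 24, 0, 0.
c_6 = Σ_k C(6,k)·g_1(k)·g_2(6−k) = 15·9·24 + 20·27·24 + 15·81·12 + 6·243·4 + 1·729·1 = 3240 + 12960 + 14580 + 5832 + 729 = 37341.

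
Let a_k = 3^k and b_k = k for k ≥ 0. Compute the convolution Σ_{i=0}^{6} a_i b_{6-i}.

This is [x^6] in the product of the two ordinary generating functions.
Σ = 1·6 + 3·5 + 9·4 + 27·3 + 81·2 + 243·1 + 729·0 = 543.

543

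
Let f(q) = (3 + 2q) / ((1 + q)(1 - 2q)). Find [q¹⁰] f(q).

Partial fractions give a closed form: a_n = (1/3)·(-1)^n + (8/3)·2^n.
At n = 10: a_10 = 2731.

2731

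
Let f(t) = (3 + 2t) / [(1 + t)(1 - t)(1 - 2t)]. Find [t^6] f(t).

339

The denominator gives the recurrence a_n = 2a_(n−1) + a_(n−2) − 2a_(n−3) for n ≥ 3; the numerator fixes a_0 = 3, a_1 = 8, a_2 = 19.
Iterating: 3, 8, 19, 40, 83, 168, 339, so a_6 = 339.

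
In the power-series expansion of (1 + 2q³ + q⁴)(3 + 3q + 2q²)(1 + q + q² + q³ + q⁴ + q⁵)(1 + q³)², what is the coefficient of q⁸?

92

(1 + 2q³ + q⁴) has coefficients 1,0,0,2,1 for degrees 0…4.
(3 + 3q + 2q²) has coefficients 3,3,2,0,0,0,0,0,0 for degrees 0…8.
Multiplying by (1 + q + q² + q³ + q⁴ + q⁵) gives running coefficients 3,6,8,8,8,8,5,2,0 for degrees 0…8.
Finally multiplying by (1 + q³)², the product of all factors after the first has coefficients 3,6,8,14,20,24,24,24,24 for degrees 0…8.
[q⁸] = 1·24 + 2·24 + 1·20 = 92.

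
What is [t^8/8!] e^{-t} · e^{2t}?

The EGF product rule gives c_8 = Σ_{k_1+k_2=8} C(8; k_1,k_2) · ∏ g_i(k_i), where e^{-t} gives (-1)^k; e^{2t} gives (2)^k.
g_1(k) for k = 0…8: 1, -1, 1, -1, 1, -1, 1, -1, 1.
g_2(k) for k = 0…8: 1, 2, 4, 8, 16, 32, 64, 128, 256.
c_8 = Σ_k C(8,k)·g_1(k)·g_2(8−k) = 1·1·256 + 8·(-1)·128 + 28·1·64 + 56·(-1)·32 + 70·1·16 + 56·(-1)·8 + 28·1·4 + 8·(-1)·2 + 1·1·1 = 256 − 1024 + 1792 − 1792 + 1120 − 448 + 112 − 16 + 1 = 1.

1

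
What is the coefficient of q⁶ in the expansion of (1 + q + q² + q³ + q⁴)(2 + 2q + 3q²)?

3

(1 + q + q² + q³ + q⁴) has coefficients 1,1,1,1,1 for degrees 0…4.
(2 + 2q + 3q²) has coefficients 2,2,3,0,0,0,0 for degrees 0…6.
[q⁶] = 1·0 + 1·0 + 1·0 + 1·0 + 1·3 = 3.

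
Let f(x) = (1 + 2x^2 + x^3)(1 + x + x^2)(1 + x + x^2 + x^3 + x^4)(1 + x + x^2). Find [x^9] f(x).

12

(1 + 2x^2 + x^3) has coefficients 1,0,2,1 for degrees 0…3.
(1 + x + x^2) has coefficients 1,1,1,0,0,0,0,0,0,0 for degrees 0…9.
Multiplying by (1 + x + x^2 + x^3 + x^4) gives running coefficients 1,2,3,3,3,2,1,0,0,0 for degrees 0…9.
Finally multiplying by (1 + x + x^2), the product of all factors after the first has coefficients 1,3,6,8,9,8,6,3,1,0 for degrees 0…9.
[x^9] = 1·0 + 2·3 + 1·6 = 12.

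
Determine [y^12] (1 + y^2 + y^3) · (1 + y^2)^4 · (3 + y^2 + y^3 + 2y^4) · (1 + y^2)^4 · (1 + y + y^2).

(1 + y^2 + y^3) has coefficients 1,0,1,1 for degrees 0…3.
(1 + y^2)^4 has coefficients 1,0,4,0,6,0,4,0,1,0,0,0,0 for degrees 0…12.
Multiplying by (3 + y^2 + y^3 + 2y^4) gives running coefficients 3,0,13,1,24,4,26,6,19,4,9,1,2 for degrees 0…12.
Multiplying by (1 + y^2)^4 gives running coefficients 3,0,25,1,94,8,212,28,322,56,350,70,280 for degrees 0…12.
Finally multiplying by (1 + y + y^2), the product of all factors after the first has coefficients 3,3,28,26,120,103,314,248,562,406,728,476,700 for degrees 0…12.
[y^12] = 1·700 + 1·728 + 1·406 = 1834.

1834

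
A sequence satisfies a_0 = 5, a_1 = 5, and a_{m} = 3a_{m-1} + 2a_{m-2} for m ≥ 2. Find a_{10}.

The ordinary generating function has denominator 1 - 3t - 2t^2.
Iterating the recurrence: a_0,…,a_{10} = 5, 5, 25, 85, 305, 1085, 3865, 13765, 49025, 174605, 621865.

621865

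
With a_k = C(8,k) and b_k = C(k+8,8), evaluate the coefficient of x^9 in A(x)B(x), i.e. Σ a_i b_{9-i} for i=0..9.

This is [x^9] in the product of the two ordinary generating functions.
Σ = 1·24310 + 8·12870 + 28·6435 + 56·3003 + 70·1287 + 56·495 + 28·165 + 8·45 + 1·9 + 0·1 = 598417.

598417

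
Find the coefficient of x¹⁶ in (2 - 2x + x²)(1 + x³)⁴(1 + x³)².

-12

(2 - 2x + x²) has coefficients 2,-2,1 for degrees 0…2.
(1 + x³)⁴ has coefficients 1,0,0,4,0,0,6,0,0,4,0,0,1,0,0,0,0 for degrees 0…16.
Finally multiplying by (1 + x³)², the product of all factors after the first has coefficients 1,0,0,6,0,0,15,0,0,20,0,0,15,0,0,6,0 for degrees 0…16.
[x¹⁶] = 2·0 − 2·6 + 1·0 = -12.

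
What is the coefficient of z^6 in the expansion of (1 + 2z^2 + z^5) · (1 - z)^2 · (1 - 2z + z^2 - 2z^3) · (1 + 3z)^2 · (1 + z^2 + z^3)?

84

(1 + 2z^2 + z^5) has coefficients 1,0,2,0,0,1 for degrees 0…5.
(1 - z)^2 has coefficients 1,-2,1,0,0,0,0 for degrees 0…6.
Multiplying by (1 - 2z + z^2 - 2z^3) gives running coefficients 1,-4,6,-6,5,-2,0 for degrees 0…6.
Multiplying by (1 + 3z)^2 gives running coefficients 1,2,-9,-6,23,-26,33 for degrees 0…6.
Finally multiplying by (1 + z^2 + z^3), the product of all factors after the first has coefficients 1,2,-8,-3,16,-41,50 for degrees 0…6.
[z^6] = 1·50 + 2·16 + 1·2 = 84.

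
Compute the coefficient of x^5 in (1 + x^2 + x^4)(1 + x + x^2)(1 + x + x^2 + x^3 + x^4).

(1 + x^2 + x^4) has coefficients 1,0,1,0,1 for degrees 0…4.
(1 + x + x^2) has coefficients 1,1,1,0,0,0 for degrees 0…5.
Finally multiplying by (1 + x + x^2 + x^3 + x^4), the product of all factors after the first has coefficients 1,2,3,3,3,2 for degrees 0…5.
[x^5] = 1·2 + 1·3 + 1·2 = 7.

7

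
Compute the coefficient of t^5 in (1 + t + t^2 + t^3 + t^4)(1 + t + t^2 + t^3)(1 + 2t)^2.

35

(1 + t + t^2 + t^3 + t^4) has coefficients 1,1,1,1,1 for degrees 0…4.
(1 + t + t^2 + t^3) has coefficients 1,1,1,1,0,0 for degrees 0…5.
Finally multiplying by (1 + 2t)^2, the product of all factors after the first has coefficients 1,5,9,9,8,4 for degrees 0…5.
[t^5] = 1·4 + 1·8 + 1·9 + 1·9 + 1·5 = 35.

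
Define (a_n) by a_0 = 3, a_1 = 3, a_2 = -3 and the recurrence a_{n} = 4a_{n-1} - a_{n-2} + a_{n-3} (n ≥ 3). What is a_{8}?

The ordinary generating function has denominator 1 - 4y + y^2 - y^3.
Iterating the recurrence: a_0,…,a_{8} = 3, 3, -3, -12, -42, -159, -606, -2307, -8781.

-8781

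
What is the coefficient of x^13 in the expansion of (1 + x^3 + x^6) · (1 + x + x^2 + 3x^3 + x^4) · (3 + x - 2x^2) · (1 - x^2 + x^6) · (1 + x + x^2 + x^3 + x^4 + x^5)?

(1 + x^3 + x^6) has coefficients 1,0,0,1,0,0,1 for degrees 0…6.
(1 + x + x^2 + 3x^3 + x^4) has coefficients 1,1,1,3,1,0,0,0,0,0,0,0,0,0 for degrees 0…13.
Multiplying by (3 + x - 2x^2) gives running coefficients 3,4,2,8,4,-5,-2,0,0,0,0,0,0,0 for degrees 0…13.
Multiplying by (1 - x^2 + x^6) gives running coefficients 3,4,-1,4,2,-13,-3,9,4,8,4,-5,-2,0 for degrees 0…13.
Finally multiplying by (1 + x + x^2 + x^3 + x^4 + x^5), the product of all factors after the first has coefficients 3,7,6,10,12,-1,-7,-2,3,7,9,17,18,9 for degrees 0…13.
[x^13] = 1·9 + 1·9 + 1·(-2) = 16.

16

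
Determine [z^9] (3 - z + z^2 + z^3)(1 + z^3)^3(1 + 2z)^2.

(3 - z + z^2 + z^3) has coefficients 3,-1,1,1 for degrees 0…3.
(1 + z^3)^3 has coefficients 1,0,0,3,0,0,3,0,0,1 for degrees 0…9.
Finally multiplying by (1 + 2z)^2, the product of all factors after the first has coefficients 1,4,4,3,12,12,3,12,12,1 for degrees 0…9.
[z^9] = 3·1 − 1·12 + 1·12 + 1·3 = 6.

6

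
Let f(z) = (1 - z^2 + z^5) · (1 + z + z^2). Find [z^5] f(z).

(1 - z^2 + z^5) has coefficients 1,0,-1,0,0,1 for degrees 0…5.
(1 + z + z^2) has coefficients 1,1,1,0,0,0 for degrees 0…5.
[z^5] = 1·0 − 1·0 + 1·1 = 1.

1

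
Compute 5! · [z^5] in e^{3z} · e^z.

1024

The EGF product rule gives c_5 = Σ_{k_1+k_2=5} C(5; k_1,k_2) · ∏ g_i(k_i), where e^{3z} gives (3)^k; e^z gives (1)^k.
g_1(k) for k = 0…5: 1, 3, 9, 27, 81, 243.
g_2(k) for k = 0…5: 1, 1, 1, 1, 1, 1.
c_5 = Σ_k C(5,k)·g_1(k)·g_2(5−k) = 1·1·1 + 5·3·1 + 10·9·1 + 10·27·1 + 5·81·1 + 1·243·1 = 1 + 15 + 90 + 270 + 405 + 243 = 1024.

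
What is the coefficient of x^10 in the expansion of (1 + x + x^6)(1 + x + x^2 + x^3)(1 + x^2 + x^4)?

(1 + x + x^6) has coefficients 1,1,0,0,0,0,1 for degrees 0…6.
(1 + x + x^2 + x^3) has coefficients 1,1,1,1,0,0,0,0,0,0,0 for degrees 0…10.
Finally multiplying by (1 + x^2 + x^4), the product of all factors after the first has coefficients 1,1,2,2,2,2,1,1,0,0,0 for degrees 0…10.
[x^10] = 1·0 + 1·0 + 1·2 = 2.

2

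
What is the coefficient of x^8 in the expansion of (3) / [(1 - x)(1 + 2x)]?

513

Partial fractions give a closed form: a_n = (1)·1^n + (2)·(-2)^n.
At n = 8: a_8 = 513.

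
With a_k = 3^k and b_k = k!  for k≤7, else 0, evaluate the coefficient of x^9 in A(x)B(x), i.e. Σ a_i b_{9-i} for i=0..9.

115344

The convolution is the x^9 coefficient of A(x)B(x).
Σ = 1·0 + 3·0 + 9·5040 + 27·720 + 81·120 + 243·24 + 729·6 + 2187·2 + 6561·1 + 19683·1 = 115344.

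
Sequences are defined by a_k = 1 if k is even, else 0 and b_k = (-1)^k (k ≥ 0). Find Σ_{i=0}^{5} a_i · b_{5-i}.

-3

Write out a_i and b_{5-i} for i = 0,…,5 and sum the products.
Σ = 1·(-1) + 0·1 + 1·(-1) + 0·1 + 1·(-1) + 0·1 = -3.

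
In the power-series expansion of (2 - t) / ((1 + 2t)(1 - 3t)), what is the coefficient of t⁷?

2059

Partial fractions give a closed form: a_n = (1)·(-2)^n + (1)·3^n.
At n = 7: a_7 = 2059.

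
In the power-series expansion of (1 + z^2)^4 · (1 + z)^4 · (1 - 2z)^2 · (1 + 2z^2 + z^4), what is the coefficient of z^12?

180

(1 + z^2)^4 has coefficients 1,0,4,0,6,0,4,0,1 for degrees 0…8.
(1 + z)^4 has coefficients 1,4,6,4,1,0,0,0,0,0,0,0,0 for degrees 0…12.
Multiplying by (1 - 2z)^2 gives running coefficients 1,0,-6,-4,9,12,4,0,0,0,0,0,0 for degrees 0…12.
Finally multiplying by (1 + 2z^2 + z^4), the product of all factors after the first has coefficients 1,0,-4,-4,-2,4,16,20,17,12,4,0,0 for degrees 0…12.
[z^12] = 1·0 + 4·4 + 6·17 + 4·16 + 1·(-2) = 180.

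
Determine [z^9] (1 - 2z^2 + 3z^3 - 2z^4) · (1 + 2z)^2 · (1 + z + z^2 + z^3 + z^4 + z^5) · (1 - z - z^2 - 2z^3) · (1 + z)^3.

-116

(1 - 2z^2 + 3z^3 - 2z^4) has coefficients 1,0,-2,3,-2 for degrees 0…4.
(1 + 2z)^2 has coefficients 1,4,4,0,0,0,0,0,0,0 for degrees 0…9.
Multiplying by (1 + z + z^2 + z^3 + z^4 + z^5) gives running coefficients 1,5,9,9,9,9,8,4,0,0 for degrees 0…9.
Multiplying by (1 - z - z^2 - 2z^3) gives running coefficients 1,4,3,-7,-19,-27,-28,-31,-30,-20 for degrees 0…9.
Finally multiplying by (1 + z)^3, the product of all factors after the first has coefficients 1,7,18,15,-27,-102,-173,-215,-234,-231 for degrees 0…9.
[z^9] = 1·(-231) − 2·(-215) + 3·(-173) − 2·(-102) = -116.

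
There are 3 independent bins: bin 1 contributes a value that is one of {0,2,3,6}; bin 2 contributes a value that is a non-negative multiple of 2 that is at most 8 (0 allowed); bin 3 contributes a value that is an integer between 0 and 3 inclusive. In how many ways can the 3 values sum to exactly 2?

3

The generating function for the choices is (1 + q² + q³ + q⁶)·(1 + q² + q⁴ + q⁶ + q⁸)·(1 + q + q² + q³); the count is [q²].
(1 + q² + q³ + q⁶) has coefficients 1,0,1 for degrees 0…2.
(1 + q² + q⁴ + q⁶ + q⁸) has coefficients 1,0,1 for degrees 0…2.
Finally multiplying by (1 + q + q² + q³), the product of all factors after the first has coefficients 1,1,2 for degrees 0…2.
[q²] = 1·2 + 1·1 = 3.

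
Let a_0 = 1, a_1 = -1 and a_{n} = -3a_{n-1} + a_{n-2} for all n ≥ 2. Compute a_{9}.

The ordinary generating function has denominator 1 + 3t - t^2.
Iterating the recurrence: a_0,…,a_{9} = 1, -1, 4, -13, 43, -142, 469, -1549, 5116, -16897.

-16897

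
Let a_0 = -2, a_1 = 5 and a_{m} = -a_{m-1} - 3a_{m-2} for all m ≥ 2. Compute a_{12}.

The ordinary generating function has denominator 1 + t + 3t^2.
Iterating the recurrence: a_0,…,a_{12} = -2, 5, 1, -16, 13, 35, -74, -31, 253, -160, -599, 1079, 718.

718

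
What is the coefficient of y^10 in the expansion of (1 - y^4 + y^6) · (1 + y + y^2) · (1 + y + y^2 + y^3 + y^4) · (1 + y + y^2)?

(1 - y^4 + y^6) has coefficients 1,0,0,0,-1,0,1 for degrees 0…6.
(1 + y + y^2) has coefficients 1,1,1,0,0,0,0,0,0,0,0 for degrees 0…10.
Multiplying by (1 + y + y^2 + y^3 + y^4) gives running coefficients 1,2,3,3,3,2,1,0,0,0,0 for degrees 0…10.
Finally multiplying by (1 + y + y^2), the product of all factors after the first has coefficients 1,3,6,8,9,8,6,3,1,0,0 for degrees 0…10.
[y^10] = 1·0 − 1·6 + 1·9 = 3.

3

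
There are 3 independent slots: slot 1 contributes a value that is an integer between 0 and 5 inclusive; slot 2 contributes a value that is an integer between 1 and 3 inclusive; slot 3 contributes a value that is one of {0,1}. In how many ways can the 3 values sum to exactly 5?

The generating function for the choices is (1 + q + q² + q³ + q⁴ + q⁵)·(q + q² + q³)·(1 + q); the count is [q⁵].
(1 + q + q² + q³ + q⁴ + q⁵) has coefficients 1,1,1,1,1,1 for degrees 0…5.
(q + q² + q³) has coefficients 0,1,1,1,0,0 for degrees 0…5.
Finally multiplying by (1 + q), the product of all factors after the first has coefficients 0,1,2,2,1,0 for degrees 0…5.
[q⁵] = 1·0 + 1·1 + 1·2 + 1·2 + 1·1 + 1·0 = 6.

6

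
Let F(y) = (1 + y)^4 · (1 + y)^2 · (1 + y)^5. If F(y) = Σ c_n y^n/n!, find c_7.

1663200

The EGF product rule gives c_7 = Σ_{k_1+k_2+k_3=7} C(7; k_1,k_2,k_3) · ∏ g_i(k_i), where (1+y)^4 gives the falling factorial (4)_k; (1+y)^2 gives the falling factorial (2)_k; (1+y)^5 gives the falling factorial (5)_k.
g_1(k) for k = 0…7: 1, 4, 12, 24, 24, 0, 0, 0.
g_2(k) for k = 0…7: 1, 2, 2, 0, 0, 0, 0, 0.
g_3(k) for k = 0…7: 1, 5, 20, 60, 120, 120, 0, 0.
First combine the last two factors: h(k) = Σ_j C(k,j)·g_2(j)·g_3(k−j) for k = 0…7: 1, 7, 42, 210, 840, 2520, 5040, 5040.
c_7 = Σ_k C(7,k)·g_1(k)·h(7−k) = 1·1·5040 + 7·4·5040 + 21·12·2520 + 35·24·840 + 35·24·210 = 5040 + 141120 + 635040 + 705600 + 176400 = 1663200.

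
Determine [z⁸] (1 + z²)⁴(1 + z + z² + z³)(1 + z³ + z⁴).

(1 + z²)⁴ has coefficients 1,0,4,0,6,0,4,0,1 for degrees 0…8.
(1 + z + z² + z³) has coefficients 1,1,1,1,0,0,0,0,0 for degrees 0…8.
Finally multiplying by (1 + z³ + z⁴), the product of all factors after the first has coefficients 1,1,1,2,2,2,2,1,0 for degrees 0…8.
[z⁸] = 1·0 + 4·2 + 6·2 + 4·1 + 1·1 = 25.

25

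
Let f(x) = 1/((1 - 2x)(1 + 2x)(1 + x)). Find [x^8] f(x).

Partial fractions give a closed form: a_n = (1/3)·2^n + (1)·(-2)^n + (-1/3)·(-1)^n.
At n = 8: a_8 = 341.

341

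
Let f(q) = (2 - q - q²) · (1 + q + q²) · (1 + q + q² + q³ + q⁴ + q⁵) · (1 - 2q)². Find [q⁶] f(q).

(2 - q - q²) has coefficients 2,-1,-1 for degrees 0…2.
(1 + q + q²) has coefficients 1,1,1,0,0,0,0 for degrees 0…6.
Multiplying by (1 + q + q² + q³ + q⁴ + q⁵) gives running coefficients 1,2,3,3,3,3,2 for degrees 0…6.
Finally multiplying by (1 - 2q)², the product of all factors after the first has coefficients 1,-2,-1,-1,3,3,2 for degrees 0…6.
[q⁶] = 2·2 − 1·3 − 1·3 = -2.

-2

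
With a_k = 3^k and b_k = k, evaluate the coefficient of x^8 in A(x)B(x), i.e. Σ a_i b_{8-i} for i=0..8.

4916

The convolution is the t^8 coefficient of A(t)B(t).
Σ = 1·8 + 3·7 + 9·6 + 27·5 + 81·4 + 243·3 + 729·2 + 2187·1 + 6561·0 = 4916.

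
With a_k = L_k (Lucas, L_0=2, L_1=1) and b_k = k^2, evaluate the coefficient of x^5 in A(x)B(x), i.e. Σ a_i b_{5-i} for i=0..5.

116

This is [x^5] in the product of the two ordinary generating functions.
Σ = 2·25 + 1·16 + 3·9 + 4·4 + 7·1 + 11·0 = 116.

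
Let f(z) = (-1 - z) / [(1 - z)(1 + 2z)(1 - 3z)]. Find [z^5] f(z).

-287

Partial fractions give a closed form: a_n = (1/3)·1^n + (-2/15)·(-2)^n + (-6/5)·3^n.
At n = 5: a_5 = -287.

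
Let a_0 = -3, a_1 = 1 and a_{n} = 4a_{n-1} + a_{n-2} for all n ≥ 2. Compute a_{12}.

2178309

The ordinary generating function has denominator 1 - 4x - x^2.
Iterating the recurrence: a_0,…,a_{12} = -3, 1, 1, 5, 21, 89, 377, 1597, 6765, 28657, 121393, 514229, 2178309.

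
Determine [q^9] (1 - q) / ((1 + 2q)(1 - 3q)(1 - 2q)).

23210

Partial fractions give a closed form: a_n = (3/10)·(-2)^n + (6/5)·3^n + (-1/2)·2^n.
At n = 9: a_9 = 23210.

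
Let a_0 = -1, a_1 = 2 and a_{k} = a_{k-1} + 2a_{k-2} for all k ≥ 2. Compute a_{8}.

84

The ordinary generating function has denominator 1 - t - 2t^2.
Iterating the recurrence: a_0,…,a_{8} = -1, 2, 0, 4, 4, 12, 20, 44, 84.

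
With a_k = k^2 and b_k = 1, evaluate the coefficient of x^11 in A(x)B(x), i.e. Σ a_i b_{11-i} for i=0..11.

506

The convolution is the t^11 coefficient of A(t)B(t).
Σ = 0·1 + 1·1 + 4·1 + 9·1 + 16·1 + 25·1 + 36·1 + 49·1 + 64·1 + 81·1 + 100·1 + 121·1 = 506.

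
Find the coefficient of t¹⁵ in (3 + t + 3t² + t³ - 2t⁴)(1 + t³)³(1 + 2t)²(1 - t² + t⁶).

(3 + t + 3t² + t³ - 2t⁴) has coefficients 3,1,3,1,-2 for degrees 0…4.
(1 + t³)³ has coefficients 1,0,0,3,0,0,3,0,0,1,0,0,0,0,0,0 for degrees 0…15.
Multiplying by (1 + 2t)² gives running coefficients 1,4,4,3,12,12,3,12,12,1,4,4,0,0,0,0 for degrees 0…15.
Finally multiplying by (1 - t² + t⁶), the product of all factors after the first has coefficients 1,4,3,-1,8,9,-8,4,13,-8,4,15,-1,8,12,1 for degrees 0…15.
[t¹⁵] = 3·1 + 1·12 + 3·8 + 1·(-1) − 2·15 = 8.

8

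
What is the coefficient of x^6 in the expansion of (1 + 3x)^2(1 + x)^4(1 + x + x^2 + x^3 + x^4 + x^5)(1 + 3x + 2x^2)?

1406

(1 + 3x)^2 has coefficients 1,6,9 for degrees 0…2.
(1 + x)^4 has coefficients 1,4,6,4,1,0,0 for degrees 0…6.
Multiplying by (1 + x + x^2 + x^3 + x^4 + x^5) gives running coefficients 1,5,11,15,16,16,15 for degrees 0…6.
Finally multiplying by (1 + 3x + 2x^2), the product of all factors after the first has coefficients 1,8,28,58,83,94,95 for degrees 0…6.
[x^6] = 1·95 + 6·94 + 9·83 = 1406.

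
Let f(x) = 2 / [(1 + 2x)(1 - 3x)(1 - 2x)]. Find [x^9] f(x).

Partial fractions give a closed form: a_n = (2/5)·(-2)^n + (18/5)·3^n + (-2)·2^n.
At n = 9: a_9 = 69630.

69630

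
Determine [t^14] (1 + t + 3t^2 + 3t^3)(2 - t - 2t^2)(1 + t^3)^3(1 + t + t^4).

(1 + t + 3t^2 + 3t^3) has coefficients 1,1,3,3 for degrees 0…3.
(2 - t - 2t^2) has coefficients 2,-1,-2,0,0,0,0,0,0,0,0,0,0,0,0 for degrees 0…14.
Multiplying by (1 + t^3)^3 gives running coefficients 2,-1,-2,6,-3,-6,6,-3,-6,2,-1,-2,0,0,0 for degrees 0…14.
Finally multiplying by (1 + t + t^4), the product of all factors after the first has coefficients 2,1,-3,4,5,-10,-2,9,-12,-10,7,-6,-8,2,-1 for degrees 0…14.
[t^14] = 1·(-1) + 1·2 + 3·(-8) + 3·(-6) = -41.

-41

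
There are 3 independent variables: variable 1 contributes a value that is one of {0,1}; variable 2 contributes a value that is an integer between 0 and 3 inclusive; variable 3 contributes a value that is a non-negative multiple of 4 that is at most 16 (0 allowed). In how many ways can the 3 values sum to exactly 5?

2

The generating function for the choices is (1 + z)·(1 + z + z² + z³)·(1 + z⁴ + z⁸ + z¹² + z¹⁶); the count is [z⁵].
(1 + z) has coefficients 1,1 for degrees 0…1.
(1 + z + z² + z³) has coefficients 1,1,1,1,0,0 for degrees 0…5.
Finally multiplying by (1 + z⁴ + z⁸ + z¹² + z¹⁶), the product of all factors after the first has coefficients 1,1,1,1,1,1 for degrees 0…5.
[z⁵] = 1·1 + 1·1 = 2.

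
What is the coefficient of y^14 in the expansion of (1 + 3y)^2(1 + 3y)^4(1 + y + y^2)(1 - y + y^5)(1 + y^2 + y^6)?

(1 + 3y)^2 has coefficients 1,6,9 for degrees 0…2.
(1 + 3y)^4 has coefficients 1,12,54,108,81,0,0,0,0,0,0,0,0,0,0 for degrees 0…14.
Multiplying by (1 + y + y^2) gives running coefficients 1,13,67,174,243,189,81,0,0,0,0,0,0,0,0 for degrees 0…14.
Multiplying by (1 - y + y^5) gives running coefficients 1,12,54,107,69,-53,-95,-14,174,243,189,81,0,0,0 for degrees 0…14.
Finally multiplying by (1 + y^2 + y^6), the product of all factors after the first has coefficients 1,12,55,119,123,54,-25,-55,133,336,432,271,94,67,174 for degrees 0…14.
[y^14] = 1·174 + 6·67 + 9·94 = 1422.

1422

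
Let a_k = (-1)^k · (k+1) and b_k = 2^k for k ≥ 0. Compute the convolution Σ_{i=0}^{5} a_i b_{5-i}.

12

Write out a_i and b_{5-i} for i = 0,…,5 and sum the products.
Σ = 1·32 − 2·16 + 3·8 − 4·4 + 5·2 − 6·1 = 12.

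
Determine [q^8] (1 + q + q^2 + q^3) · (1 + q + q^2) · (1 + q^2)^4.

(1 + q + q^2 + q^3) has coefficients 1,1,1,1 for degrees 0…3.
(1 + q + q^2) has coefficients 1,1,1,0,0,0,0,0,0 for degrees 0…8.
Finally multiplying by (1 + q^2)^4, the product of all factors after the first has coefficients 1,1,5,4,10,6,10,4,5 for degrees 0…8.
[q^8] = 1·5 + 1·4 + 1·10 + 1·6 = 25.

25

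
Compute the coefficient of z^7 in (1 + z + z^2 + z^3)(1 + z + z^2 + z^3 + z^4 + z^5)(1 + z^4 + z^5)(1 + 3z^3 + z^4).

(1 + z + z^2 + z^3) has coefficients 1,1,1,1 for degrees 0…3.
(1 + z + z^2 + z^3 + z^4 + z^5) has coefficients 1,1,1,1,1,1,0,0 for degrees 0…7.
Multiplying by (1 + z^4 + z^5) gives running coefficients 1,1,1,1,2,3,2,2 for degrees 0…7.
Finally multiplying by (1 + 3z^3 + z^4), the product of all factors after the first has coefficients 1,1,1,4,6,7,6,9 for degrees 0…7.
[z^7] = 1·9 + 1·6 + 1·7 + 1·6 = 28.

28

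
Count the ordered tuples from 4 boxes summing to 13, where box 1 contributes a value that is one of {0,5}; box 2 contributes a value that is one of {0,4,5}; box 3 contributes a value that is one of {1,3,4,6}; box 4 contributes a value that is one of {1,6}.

2

The generating function for the choices is (1 + y^5)·(1 + y^4 + y^5)·(y + y^3 + y^4 + y^6)·(y + y^6); the count is [y^13].
(1 + y^5) has coefficients 1,0,0,0,0,1 for degrees 0…5.
(1 + y^4 + y^5) has coefficients 1,0,0,0,1,1,0,0,0,0,0,0,0,0 for degrees 0…13.
Multiplying by (y + y^3 + y^4 + y^6) gives running coefficients 0,1,0,1,1,1,2,1,2,1,1,1,0,0 for degrees 0…13.
Finally multiplying by (y + y^6), the product of all factors after the first has coefficients 0,0,1,0,1,1,1,3,1,3,2,2,3,1 for degrees 0…13.
[y^13] = 1·1 + 1·1 = 2.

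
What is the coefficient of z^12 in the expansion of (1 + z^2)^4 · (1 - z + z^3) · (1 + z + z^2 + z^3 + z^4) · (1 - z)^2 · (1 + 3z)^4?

-59

(1 + z^2)^4 has coefficients 1,0,4,0,6,0,4,0,1 for degrees 0…8.
(1 - z + z^3) has coefficients 1,-1,0,1,0,0,0,0,0,0,0,0,0 for degrees 0…12.
Multiplying by (1 + z + z^2 + z^3 + z^4) gives running coefficients 1,0,0,1,1,0,1,1,0,0,0,0,0 for degrees 0…12.
Multiplying by (1 - z)^2 gives running coefficients 1,-2,1,1,-1,-1,2,-1,-1,1,0,0,0 for degrees 0…12.
Finally multiplying by (1 + 3z)^4, the product of all factors after the first has coefficients 1,10,31,13,-70,-13,125,-58,-94,70,12,-135,27 for degrees 0…12.
[z^12] = 1·27 + 4·12 + 6·(-94) + 4·125 + 1·(-70) = -59.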